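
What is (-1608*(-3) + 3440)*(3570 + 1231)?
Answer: 39675464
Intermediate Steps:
(-1608*(-3) + 3440)*(3570 + 1231) = (4824 + 3440)*4801 = 8264*4801 = 39675464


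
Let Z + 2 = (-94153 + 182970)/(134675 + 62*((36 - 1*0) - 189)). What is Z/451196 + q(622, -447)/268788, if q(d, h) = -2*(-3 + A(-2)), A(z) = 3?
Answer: -161561/56484776044 ≈ -2.8603e-6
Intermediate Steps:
q(d, h) = 0 (q(d, h) = -2*(-3 + 3) = -2*0 = 0)
Z = -161561/125189 (Z = -2 + (-94153 + 182970)/(134675 + 62*((36 - 1*0) - 189)) = -2 + 88817/(134675 + 62*((36 + 0) - 189)) = -2 + 88817/(134675 + 62*(36 - 189)) = -2 + 88817/(134675 + 62*(-153)) = -2 + 88817/(134675 - 9486) = -2 + 88817/125189 = -161561/125189 ≈ -1.2905)
Z/451196 + q(622, -447)/268788 = -161561/125189/451196 + 0/268788 = -161561/125189*1/451196 + 0*(1/268788) = -161561/56484776044 + 0 = -161561/56484776044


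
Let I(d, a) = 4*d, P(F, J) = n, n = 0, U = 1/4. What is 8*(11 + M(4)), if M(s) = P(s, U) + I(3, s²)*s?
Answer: 472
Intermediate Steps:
U = ¼ ≈ 0.25000
P(F, J) = 0
M(s) = 12*s (M(s) = 0 + (4*3)*s = 0 + 12*s = 12*s)
8*(11 + M(4)) = 8*(11 + 12*4) = 8*(11 + 48) = 8*59 = 472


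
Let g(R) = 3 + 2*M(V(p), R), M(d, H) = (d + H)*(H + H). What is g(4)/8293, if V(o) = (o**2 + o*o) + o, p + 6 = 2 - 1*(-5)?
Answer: 115/8293 ≈ 0.013867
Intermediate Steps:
p = 1 (p = -6 + (2 - 1*(-5)) = -6 + (2 + 5) = -6 + 7 = 1)
V(o) = o + 2*o**2 (V(o) = (o**2 + o**2) + o = 2*o**2 + o = o + 2*o**2)
M(d, H) = 2*H*(H + d) (M(d, H) = (H + d)*(2*H) = 2*H*(H + d))
g(R) = 3 + 4*R*(3 + R) (g(R) = 3 + 2*(2*R*(R + 1*(1 + 2*1))) = 3 + 2*(2*R*(R + 1*(1 + 2))) = 3 + 2*(2*R*(R + 1*3)) = 3 + 2*(2*R*(R + 3)) = 3 + 2*(2*R*(3 + R)) = 3 + 4*R*(3 + R))
g(4)/8293 = (3 + 4*4*(3 + 4))/8293 = (3 + 4*4*7)*(1/8293) = (3 + 112)*(1/8293) = 115*(1/8293) = 115/8293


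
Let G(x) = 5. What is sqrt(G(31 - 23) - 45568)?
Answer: I*sqrt(45563) ≈ 213.45*I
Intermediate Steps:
sqrt(G(31 - 23) - 45568) = sqrt(5 - 45568) = sqrt(-45563) = I*sqrt(45563)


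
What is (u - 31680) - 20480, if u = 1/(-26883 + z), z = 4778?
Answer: -1152996801/22105 ≈ -52160.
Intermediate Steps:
u = -1/22105 (u = 1/(-26883 + 4778) = 1/(-22105) = -1/22105 ≈ -4.5239e-5)
(u - 31680) - 20480 = (-1/22105 - 31680) - 20480 = -700286401/22105 - 20480 = -1152996801/22105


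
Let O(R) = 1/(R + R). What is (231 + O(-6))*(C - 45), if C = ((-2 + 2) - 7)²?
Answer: 2771/3 ≈ 923.67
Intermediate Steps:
O(R) = 1/(2*R)
C = 49 (C = (0 - 7)² = (-7)² = 49)
(231 + O(-6))*(C - 45) = (231 + (½)/(-6))*(49 - 45) = (231 + (½)*(-⅙))*4 = (231 - 1/12)*4 = (2771/12)*4 = 2771/3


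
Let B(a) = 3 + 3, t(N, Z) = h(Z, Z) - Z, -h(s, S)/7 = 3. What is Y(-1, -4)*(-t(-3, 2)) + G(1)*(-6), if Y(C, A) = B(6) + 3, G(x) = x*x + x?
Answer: 195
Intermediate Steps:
h(s, S) = -21 (h(s, S) = -7*3 = -21)
t(N, Z) = -21 - Z
B(a) = 6
G(x) = x + x**2 (G(x) = x**2 + x = x + x**2)
Y(C, A) = 9 (Y(C, A) = 6 + 3 = 9)
Y(-1, -4)*(-t(-3, 2)) + G(1)*(-6) = 9*(-(-21 - 1*2)) + (1*(1 + 1))*(-6) = 9*(-(-21 - 2)) + (1*2)*(-6) = 9*(-1*(-23)) + 2*(-6) = 9*23 - 12 = 207 - 12 = 195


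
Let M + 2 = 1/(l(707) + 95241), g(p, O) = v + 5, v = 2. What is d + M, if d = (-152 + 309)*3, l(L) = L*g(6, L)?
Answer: 46989111/100190 ≈ 469.00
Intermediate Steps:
g(p, O) = 7 (g(p, O) = 2 + 5 = 7)
l(L) = 7*L (l(L) = L*7 = 7*L)
d = 471 (d = 157*3 = 471)
M = -200379/100190 (M = -2 + 1/(7*707 + 95241) = -2 + 1/(4949 + 95241) = -2 + 1/100190 = -200379/100190 ≈ -2.0000)
d + M = 471 - 200379/100190 = 46989111/100190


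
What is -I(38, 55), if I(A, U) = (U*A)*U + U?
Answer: -115005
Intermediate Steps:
I(A, U) = U + A*U² (I(A, U) = (A*U)*U + U = A*U² + U = U + A*U²)
-I(38, 55) = -55*(1 + 38*55) = -55*(1 + 2090) = -55*2091 = -1*115005 = -115005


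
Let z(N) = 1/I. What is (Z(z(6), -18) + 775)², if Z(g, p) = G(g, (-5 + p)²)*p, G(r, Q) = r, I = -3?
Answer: 609961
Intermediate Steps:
z(N) = -⅓ (z(N) = 1/(-3) = -⅓)
Z(g, p) = g*p
(Z(z(6), -18) + 775)² = (-⅓*(-18) + 775)² = (6 + 775)² = 781² = 609961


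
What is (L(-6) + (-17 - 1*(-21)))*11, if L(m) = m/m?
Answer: 55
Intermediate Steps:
L(m) = 1
(L(-6) + (-17 - 1*(-21)))*11 = (1 + (-17 - 1*(-21)))*11 = (1 + (-17 + 21))*11 = (1 + 4)*11 = 5*11 = 55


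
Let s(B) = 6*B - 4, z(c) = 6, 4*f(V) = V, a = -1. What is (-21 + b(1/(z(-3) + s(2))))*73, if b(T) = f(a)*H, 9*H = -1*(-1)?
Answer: -55261/36 ≈ -1535.0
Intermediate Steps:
f(V) = V/4
H = ⅑ (H = (-1*(-1))/9 = (⅑)*1 = ⅑ ≈ 0.11111)
s(B) = -4 + 6*B
b(T) = -1/36 (b(T) = ((¼)*(-1))*(⅑) = -¼*⅑ = -1/36)
(-21 + b(1/(z(-3) + s(2))))*73 = (-21 - 1/36)*73 = -757/36*73 = -55261/36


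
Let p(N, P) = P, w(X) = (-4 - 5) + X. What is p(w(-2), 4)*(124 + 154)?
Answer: 1112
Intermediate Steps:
w(X) = -9 + X
p(w(-2), 4)*(124 + 154) = 4*(124 + 154) = 4*278 = 1112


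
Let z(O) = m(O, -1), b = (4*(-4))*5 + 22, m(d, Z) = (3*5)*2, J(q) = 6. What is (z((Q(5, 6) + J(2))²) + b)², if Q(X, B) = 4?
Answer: 784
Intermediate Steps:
m(d, Z) = 30 (m(d, Z) = 15*2 = 30)
b = -58 (b = -16*5 + 22 = -80 + 22 = -58)
z(O) = 30
(z((Q(5, 6) + J(2))²) + b)² = (30 - 58)² = (-28)² = 784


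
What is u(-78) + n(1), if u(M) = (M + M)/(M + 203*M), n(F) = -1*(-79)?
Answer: 8059/102 ≈ 79.010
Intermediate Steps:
n(F) = 79
u(M) = 1/102 (u(M) = (2*M)/((204*M)) = (2*M)*(1/(204*M)) = 1/102)
u(-78) + n(1) = 1/102 + 79 = 8059/102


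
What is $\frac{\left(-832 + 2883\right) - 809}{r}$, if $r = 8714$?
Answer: $\frac{621}{4357} \approx 0.14253$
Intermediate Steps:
$\frac{\left(-832 + 2883\right) - 809}{r} = \frac{\left(-832 + 2883\right) - 809}{8714} = \left(2051 - 809\right) \frac{1}{8714} = 1242 \cdot \frac{1}{8714} = \frac{621}{4357}$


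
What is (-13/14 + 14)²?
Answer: 33489/196 ≈ 170.86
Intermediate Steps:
(-13/14 + 14)² = (183/14)² = 33489/196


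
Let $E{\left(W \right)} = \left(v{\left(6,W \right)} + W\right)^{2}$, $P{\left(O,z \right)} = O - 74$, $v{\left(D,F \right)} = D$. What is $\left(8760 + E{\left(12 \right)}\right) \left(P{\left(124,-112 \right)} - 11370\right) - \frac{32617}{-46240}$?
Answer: $- \frac{4754899858583}{46240} \approx -1.0283 \cdot 10^{8}$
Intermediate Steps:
$P{\left(O,z \right)} = -74 + O$ ($P{\left(O,z \right)} = O - 74 = -74 + O$)
$E{\left(W \right)} = \left(6 + W\right)^{2}$
$\left(8760 + E{\left(12 \right)}\right) \left(P{\left(124,-112 \right)} - 11370\right) - \frac{32617}{-46240} = \left(8760 + \left(6 + 12\right)^{2}\right) \left(\left(-74 + 124\right) - 11370\right) - \frac{32617}{-46240} = \left(8760 + 18^{2}\right) \left(50 - 11370\right) - - \frac{32617}{46240} = \left(8760 + 324\right) \left(-11320\right) + \frac{32617}{46240} = 9084 \left(-11320\right) + \frac{32617}{46240} = -102830880 + \frac{32617}{46240} = - \frac{4754899858583}{46240}$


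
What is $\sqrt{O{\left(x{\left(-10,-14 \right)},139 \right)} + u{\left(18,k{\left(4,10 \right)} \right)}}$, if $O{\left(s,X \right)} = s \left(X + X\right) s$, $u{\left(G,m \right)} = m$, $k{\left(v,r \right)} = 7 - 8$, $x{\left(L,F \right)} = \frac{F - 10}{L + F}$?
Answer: $\sqrt{277} \approx 16.643$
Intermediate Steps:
$x{\left(L,F \right)} = \frac{-10 + F}{F + L}$
$k{\left(v,r \right)} = -1$ ($k{\left(v,r \right)} = 7 - 8 = -1$)
$O{\left(s,X \right)} = 2 X s^{2}$ ($O{\left(s,X \right)} = s 2 X s = 2 X s s = 2 X s^{2}$)
$\sqrt{O{\left(x{\left(-10,-14 \right)},139 \right)} + u{\left(18,k{\left(4,10 \right)} \right)}} = \sqrt{2 \cdot 139 \left(\frac{-10 - 14}{-14 - 10}\right)^{2} - 1} = \sqrt{2 \cdot 139 \left(\frac{1}{-24} \left(-24\right)\right)^{2} - 1} = \sqrt{2 \cdot 139 \left(\left(- \frac{1}{24}\right) \left(-24\right)\right)^{2} - 1} = \sqrt{2 \cdot 139 \cdot 1^{2} - 1} = \sqrt{2 \cdot 139 \cdot 1 - 1} = \sqrt{278 - 1} = \sqrt{277}$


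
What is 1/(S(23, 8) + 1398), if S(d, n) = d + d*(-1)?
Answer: 1/1398 ≈ 0.00071531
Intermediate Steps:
S(d, n) = 0 (S(d, n) = d - d = 0)
1/(S(23, 8) + 1398) = 1/(0 + 1398) = 1/1398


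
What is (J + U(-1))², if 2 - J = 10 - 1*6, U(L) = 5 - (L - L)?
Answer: 9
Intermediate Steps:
U(L) = 5 (U(L) = 5 - 1*0 = 5 + 0 = 5)
J = -2 (J = 2 - (10 - 1*6) = 2 - (10 - 6) = 2 - 1*4 = 2 - 4 = -2)
(J + U(-1))² = (-2 + 5)² = 3² = 9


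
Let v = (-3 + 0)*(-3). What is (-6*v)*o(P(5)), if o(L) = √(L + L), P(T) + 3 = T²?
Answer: -108*√11 ≈ -358.20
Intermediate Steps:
P(T) = -3 + T²
o(L) = √2*√L (o(L) = √(2*L) = √2*√L)
v = 9 (v = -3*(-3) = 9)
(-6*v)*o(P(5)) = (-6*9)*(√2*√(-3 + 5²)) = -54*√2*√(-3 + 25) = -54*√2*√22 = -108*√11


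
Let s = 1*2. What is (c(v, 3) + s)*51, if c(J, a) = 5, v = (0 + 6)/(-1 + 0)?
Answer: 357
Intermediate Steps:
v = -6 (v = 6/(-1) = 6*(-1) = -6)
s = 2
(c(v, 3) + s)*51 = (5 + 2)*51 = 7*51 = 357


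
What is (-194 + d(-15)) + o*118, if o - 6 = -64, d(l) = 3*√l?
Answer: -7038 + 3*I*√15 ≈ -7038.0 + 11.619*I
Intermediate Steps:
o = -58 (o = 6 - 64 = -58)
(-194 + d(-15)) + o*118 = (-194 + 3*√(-15)) - 58*118 = (-194 + 3*(I*√15)) - 6844 = (-194 + 3*I*√15) - 6844 = -7038 + 3*I*√15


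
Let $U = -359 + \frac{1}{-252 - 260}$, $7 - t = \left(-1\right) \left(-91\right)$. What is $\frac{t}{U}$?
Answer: $\frac{43008}{183809} \approx 0.23398$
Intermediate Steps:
$t = -84$ ($t = 7 - \left(-1\right) \left(-91\right) = 7 - 91 = -84$)
$U = - \frac{183809}{512}$ ($U = -359 + \frac{1}{-512} = -359 - \frac{1}{512} = - \frac{183809}{512} \approx -359.0$)
$\frac{t}{U} = - \frac{84}{- \frac{183809}{512}} = \left(-84\right) \left(- \frac{512}{183809}\right) = \frac{43008}{183809}$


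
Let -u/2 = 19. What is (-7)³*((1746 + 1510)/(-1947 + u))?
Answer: 1116808/1985 ≈ 562.62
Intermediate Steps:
u = -38 (u = -2*19 = -38)
(-7)³*((1746 + 1510)/(-1947 + u)) = (-7)³*((1746 + 1510)/(-1947 - 38)) = -1116808/(-1985) = -1116808*(-1)/1985 = -343*(-3256/1985) = 1116808/1985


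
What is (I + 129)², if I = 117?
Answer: 60516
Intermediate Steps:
(I + 129)² = (117 + 129)² = 246² = 60516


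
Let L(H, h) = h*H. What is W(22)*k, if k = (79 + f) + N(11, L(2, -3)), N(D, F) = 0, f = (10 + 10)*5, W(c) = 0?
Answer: 0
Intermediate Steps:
L(H, h) = H*h
f = 100 (f = 20*5 = 100)
k = 179 (k = (79 + 100) + 0 = 179 + 0 = 179)
W(22)*k = 0*179 = 0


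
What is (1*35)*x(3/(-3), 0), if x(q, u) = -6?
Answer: -210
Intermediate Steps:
(1*35)*x(3/(-3), 0) = (1*35)*(-6) = 35*(-6) = -210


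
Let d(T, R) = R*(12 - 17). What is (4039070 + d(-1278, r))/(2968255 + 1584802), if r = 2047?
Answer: 4028835/4553057 ≈ 0.88486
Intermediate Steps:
d(T, R) = -5*R (d(T, R) = R*(-5) = -5*R)
(4039070 + d(-1278, r))/(2968255 + 1584802) = (4039070 - 5*2047)/(2968255 + 1584802) = (4039070 - 10235)/4553057 = 4028835*(1/4553057) = 4028835/4553057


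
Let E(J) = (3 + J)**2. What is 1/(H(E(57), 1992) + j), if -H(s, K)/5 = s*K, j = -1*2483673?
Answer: -1/38339673 ≈ -2.6083e-8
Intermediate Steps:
j = -2483673
H(s, K) = -5*K*s (H(s, K) = -5*s*K = -5*K*s)
1/(H(E(57), 1992) + j) = 1/(-5*1992*(3 + 57)**2 - 2483673) = 1/(-5*1992*60**2 - 2483673) = 1/(-5*1992*3600 - 2483673) = 1/(-35856000 - 2483673) = 1/(-38339673) = -1/38339673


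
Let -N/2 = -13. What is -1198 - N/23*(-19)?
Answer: -27060/23 ≈ -1176.5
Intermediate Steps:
N = 26 (N = -2*(-13) = 26)
-1198 - N/23*(-19) = -1198 - 26/23*(-19) = -1198 - 26*(1/23)*(-19) = -1198 - 26*(-19)/23 = -1198 - 1*(-494/23) = -1198 + 494/23 = -27060/23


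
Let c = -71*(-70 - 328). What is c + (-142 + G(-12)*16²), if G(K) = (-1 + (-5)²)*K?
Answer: -45612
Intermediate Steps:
c = 28258 (c = -71*(-398) = 28258)
G(K) = 24*K (G(K) = (-1 + 25)*K = 24*K)
c + (-142 + G(-12)*16²) = 28258 + (-142 + (24*(-12))*16²) = 28258 + (-142 - 288*256) = 28258 + (-142 - 73728) = 28258 - 73870 = -45612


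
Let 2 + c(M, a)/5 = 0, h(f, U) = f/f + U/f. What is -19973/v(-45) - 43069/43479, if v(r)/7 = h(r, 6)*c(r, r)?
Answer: 2597379643/7913178 ≈ 328.23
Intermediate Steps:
h(f, U) = 1 + U/f
c(M, a) = -10 (c(M, a) = -10 + 5*0 = -10 + 0 = -10)
v(r) = -70*(6 + r)/r (v(r) = 7*(((6 + r)/r)*(-10)) = 7*(-10*(6 + r)/r) = -70*(6 + r)/r)
-19973/v(-45) - 43069/43479 = -19973/(-70 - 420/(-45)) - 43069/43479 = -19973/(-70 - 420*(-1/45)) - 43069*1/43479 = -19973/(-70 + 28/3) - 43069/43479 = -19973/(-182/3) - 43069/43479 = -19973*(-3/182) - 43069/43479 = 59919/182 - 43069/43479 = 2597379643/7913178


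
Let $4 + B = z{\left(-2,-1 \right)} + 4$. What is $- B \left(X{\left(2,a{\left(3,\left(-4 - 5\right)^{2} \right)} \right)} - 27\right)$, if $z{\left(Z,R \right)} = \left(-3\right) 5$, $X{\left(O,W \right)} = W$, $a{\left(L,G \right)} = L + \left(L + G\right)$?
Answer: $900$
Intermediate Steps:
$a{\left(L,G \right)} = G + 2 L$ ($a{\left(L,G \right)} = L + \left(G + L\right) = G + 2 L$)
$z{\left(Z,R \right)} = -15$
$B = -15$ ($B = -4 + \left(-15 + 4\right) = -4 - 11 = -15$)
$- B \left(X{\left(2,a{\left(3,\left(-4 - 5\right)^{2} \right)} \right)} - 27\right) = - \left(-15\right) \left(\left(\left(-4 - 5\right)^{2} + 2 \cdot 3\right) - 27\right) = - \left(-15\right) \left(\left(\left(-9\right)^{2} + 6\right) - 27\right) = - \left(-15\right) \left(\left(81 + 6\right) - 27\right) = - \left(-15\right) \left(87 - 27\right) = - \left(-15\right) 60 = \left(-1\right) \left(-900\right) = 900$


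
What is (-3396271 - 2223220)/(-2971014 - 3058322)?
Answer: 5619491/6029336 ≈ 0.93202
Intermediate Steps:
(-3396271 - 2223220)/(-2971014 - 3058322) = -5619491/(-6029336) = -5619491*(-1/6029336) = 5619491/6029336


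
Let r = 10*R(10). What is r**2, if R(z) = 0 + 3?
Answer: 900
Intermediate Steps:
R(z) = 3
r = 30 (r = 10*3 = 30)
r**2 = 30**2 = 900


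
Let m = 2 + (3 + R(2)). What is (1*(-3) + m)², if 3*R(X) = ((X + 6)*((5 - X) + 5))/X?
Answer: 1444/9 ≈ 160.44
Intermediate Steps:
R(X) = (6 + X)*(10 - X)/(3*X) (R(X) = (((X + 6)*((5 - X) + 5))/X)/3 = (((6 + X)*(10 - X))/X)/3 = ((6 + X)*(10 - X)/X)/3 = (6 + X)*(10 - X)/(3*X))
m = 47/3 (m = 2 + (3 + (⅓)*(60 - 1*2*(-4 + 2))/2) = 2 + (3 + (⅓)*(½)*(60 - 1*2*(-2))) = 2 + (3 + (⅓)*(½)*(60 + 4)) = 2 + (3 + (⅓)*(½)*64) = 2 + (3 + 32/3) = 2 + 41/3 = 47/3 ≈ 15.667)
(1*(-3) + m)² = (1*(-3) + 47/3)² = (-3 + 47/3)² = (38/3)² = 1444/9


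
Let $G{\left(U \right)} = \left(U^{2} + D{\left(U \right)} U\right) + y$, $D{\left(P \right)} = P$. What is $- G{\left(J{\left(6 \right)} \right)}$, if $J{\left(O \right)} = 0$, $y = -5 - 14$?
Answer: $19$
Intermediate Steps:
$y = -19$
$G{\left(U \right)} = -19 + 2 U^{2}$ ($G{\left(U \right)} = \left(U^{2} + U U\right) - 19 = \left(U^{2} + U^{2}\right) - 19 = 2 U^{2} - 19 = -19 + 2 U^{2}$)
$- G{\left(J{\left(6 \right)} \right)} = - (-19 + 2 \cdot 0^{2}) = - (-19 + 2 \cdot 0) = - (-19 + 0) = \left(-1\right) \left(-19\right) = 19$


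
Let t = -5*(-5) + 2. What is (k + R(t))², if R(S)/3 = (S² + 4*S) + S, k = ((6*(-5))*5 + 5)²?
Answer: 557762689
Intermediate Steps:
t = 27 (t = 25 + 2 = 27)
k = 21025 (k = (-30*5 + 5)² = (-150 + 5)² = (-145)² = 21025)
R(S) = 3*S² + 15*S (R(S) = 3*((S² + 4*S) + S) = 3*(S² + 5*S) = 3*S² + 15*S)
(k + R(t))² = (21025 + 3*27*(5 + 27))² = (21025 + 3*27*32)² = (21025 + 2592)² = 23617² = 557762689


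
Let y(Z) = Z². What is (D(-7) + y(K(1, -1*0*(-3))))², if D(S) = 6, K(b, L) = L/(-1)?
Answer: 36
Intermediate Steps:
K(b, L) = -L (K(b, L) = L*(-1) = -L)
(D(-7) + y(K(1, -1*0*(-3))))² = (6 + (-(-1*0)*(-3))²)² = (6 + (-0*(-3))²)² = (6 + (-1*0)²)² = (6 + 0²)² = (6 + 0)² = 6² = 36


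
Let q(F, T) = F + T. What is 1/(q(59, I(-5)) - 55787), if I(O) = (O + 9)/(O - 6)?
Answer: -11/613012 ≈ -1.7944e-5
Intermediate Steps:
I(O) = (9 + O)/(-6 + O)
1/(q(59, I(-5)) - 55787) = 1/((59 + (9 - 5)/(-6 - 5)) - 55787) = 1/((59 + 4/(-11)) - 55787) = 1/((59 - 1/11*4) - 55787) = 1/((59 - 4/11) - 55787) = 1/(645/11 - 55787) = 1/(-613012/11) = -11/613012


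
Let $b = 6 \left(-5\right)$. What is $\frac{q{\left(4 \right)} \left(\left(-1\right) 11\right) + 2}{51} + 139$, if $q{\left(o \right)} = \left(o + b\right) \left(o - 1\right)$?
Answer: $\frac{7949}{51} \approx 155.86$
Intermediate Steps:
$b = -30$
$q{\left(o \right)} = \left(-1 + o\right) \left(-30 + o\right)$ ($q{\left(o \right)} = \left(o - 30\right) \left(o - 1\right) = \left(-30 + o\right) \left(-1 + o\right) = \left(-1 + o\right) \left(-30 + o\right)$)
$\frac{q{\left(4 \right)} \left(\left(-1\right) 11\right) + 2}{51} + 139 = \frac{\left(30 + 4^{2} - 124\right) \left(\left(-1\right) 11\right) + 2}{51} + 139 = \frac{\left(30 + 16 - 124\right) \left(-11\right) + 2}{51} + 139 = \frac{\left(-78\right) \left(-11\right) + 2}{51} + 139 = \frac{858 + 2}{51} + 139 = \frac{1}{51} \cdot 860 + 139 = \frac{860}{51} + 139 = \frac{7949}{51}$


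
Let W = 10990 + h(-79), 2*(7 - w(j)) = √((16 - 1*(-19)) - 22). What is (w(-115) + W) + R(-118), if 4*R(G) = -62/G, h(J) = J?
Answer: 2576679/236 - √13/2 ≈ 10916.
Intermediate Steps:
R(G) = -31/(2*G) (R(G) = (-62/G)/4 = -31/(2*G))
w(j) = 7 - √13/2 (w(j) = 7 - √((16 - 1*(-19)) - 22)/2 = 7 - √((16 + 19) - 22)/2 = 7 - √(35 - 22)/2 = 7 - √13/2)
W = 10911 (W = 10990 - 79 = 10911)
(w(-115) + W) + R(-118) = ((7 - √13/2) + 10911) - 31/2/(-118) = (10918 - √13/2) - 31/2*(-1/118) = (10918 - √13/2) + 31/236 = 2576679/236 - √13/2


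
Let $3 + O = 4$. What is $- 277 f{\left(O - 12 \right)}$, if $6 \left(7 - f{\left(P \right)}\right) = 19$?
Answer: $- \frac{6371}{6} \approx -1061.8$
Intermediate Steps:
$O = 1$ ($O = -3 + 4 = 1$)
$f{\left(P \right)} = \frac{23}{6}$ ($f{\left(P \right)} = 7 - \frac{19}{6} = \frac{23}{6}$)
$- 277 f{\left(O - 12 \right)} = \left(-277\right) \frac{23}{6} = - \frac{6371}{6}$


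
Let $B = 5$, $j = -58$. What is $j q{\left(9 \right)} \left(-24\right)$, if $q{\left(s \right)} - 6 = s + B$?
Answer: $27840$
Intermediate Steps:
$q{\left(s \right)} = 11 + s$ ($q{\left(s \right)} = 6 + \left(s + 5\right) = 6 + \left(5 + s\right) = 11 + s$)
$j q{\left(9 \right)} \left(-24\right) = - 58 \left(11 + 9\right) \left(-24\right) = \left(-58\right) 20 \left(-24\right) = \left(-1160\right) \left(-24\right) = 27840$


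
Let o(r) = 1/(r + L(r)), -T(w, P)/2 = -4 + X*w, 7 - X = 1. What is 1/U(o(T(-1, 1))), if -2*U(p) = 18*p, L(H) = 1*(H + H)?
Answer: -20/3 ≈ -6.6667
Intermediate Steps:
X = 6 (X = 7 - 1*1 = 7 - 1 = 6)
L(H) = 2*H (L(H) = 1*(2*H) = 2*H)
T(w, P) = 8 - 12*w (T(w, P) = -2*(-4 + 6*w) = 8 - 12*w)
o(r) = 1/(3*r) (o(r) = 1/(r + 2*r) = 1/(3*r))
U(p) = -9*p
1/U(o(T(-1, 1))) = 1/(-3/(8 - 12*(-1))) = 1/(-3/(8 + 12)) = 1/(-3/20) = -20/3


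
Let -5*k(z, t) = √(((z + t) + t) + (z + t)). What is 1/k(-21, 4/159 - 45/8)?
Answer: 10*I*√2642686/24931 ≈ 0.65205*I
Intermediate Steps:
k(z, t) = -√(2*z + 3*t)/5 (k(z, t) = -√(((z + t) + t) + (z + t))/5 = -√(((t + z) + t) + (t + z))/5 = -√((z + 2*t) + (t + z))/5 = -√(2*z + 3*t)/5)
1/k(-21, 4/159 - 45/8) = 1/(-√(2*(-21) + 3*(4/159 - 45/8))/5) = 1/(-√(-42 + 3*(4*(1/159) - 45*⅛))/5) = 1/(-√(-42 + 3*(4/159 - 45/8))/5) = 1/(-√(-42 + 3*(-7123/1272))/5) = 1/(-√(-42 - 7123/424)/5) = 1/(-I*√2642686/1060) = 10*I*√2642686/24931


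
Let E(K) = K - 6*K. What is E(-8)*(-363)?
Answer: -14520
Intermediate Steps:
E(K) = -5*K
E(-8)*(-363) = -5*(-8)*(-363) = 40*(-363) = -14520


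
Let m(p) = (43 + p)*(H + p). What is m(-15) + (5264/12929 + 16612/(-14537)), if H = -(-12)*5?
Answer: 33811046600/26849839 ≈ 1259.3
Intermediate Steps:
H = 60 (H = -4*(-15) = 60)
m(p) = (43 + p)*(60 + p)
m(-15) + (5264/12929 + 16612/(-14537)) = (2580 + (-15)² + 103*(-15)) + (5264/12929 + 16612/(-14537)) = (2580 + 225 - 1545) + (5264*(1/12929) + 16612*(-1/14537)) = 1260 + (752/1847 - 16612/14537) = 1260 - 19750540/26849839 = 33811046600/26849839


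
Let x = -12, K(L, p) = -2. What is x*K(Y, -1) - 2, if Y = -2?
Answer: 22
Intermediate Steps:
x*K(Y, -1) - 2 = -12*(-2) - 2 = 24 - 2 = 22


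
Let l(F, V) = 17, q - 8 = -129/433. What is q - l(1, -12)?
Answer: -4026/433 ≈ -9.2979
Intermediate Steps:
q = 3335/433 (q = 8 - 129/433 = 3335/433 ≈ 7.7021)
q - l(1, -12) = 3335/433 - 1*17 = 3335/433 - 17 = -4026/433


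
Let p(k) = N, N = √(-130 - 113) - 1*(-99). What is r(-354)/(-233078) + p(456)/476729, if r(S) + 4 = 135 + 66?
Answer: -6440081/10101367442 + 9*I*√3/476729 ≈ -0.00063755 + 3.2699e-5*I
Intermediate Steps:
r(S) = 197 (r(S) = -4 + (135 + 66) = -4 + 201 = 197)
N = 99 + 9*I*√3 (N = √(-243) + 99 = 9*I*√3 + 99 = 99 + 9*I*√3 ≈ 99.0 + 15.588*I)
p(k) = 99 + 9*I*√3
r(-354)/(-233078) + p(456)/476729 = 197/(-233078) + (99 + 9*I*√3)/476729 = 197*(-1/233078) + (99 + 9*I*√3)*(1/476729) = -197/233078 + (9/43339 + 9*I*√3/476729) = -6440081/10101367442 + 9*I*√3/476729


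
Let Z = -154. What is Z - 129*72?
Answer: -9442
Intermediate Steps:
Z - 129*72 = -154 - 129*72 = -154 - 9288 = -9442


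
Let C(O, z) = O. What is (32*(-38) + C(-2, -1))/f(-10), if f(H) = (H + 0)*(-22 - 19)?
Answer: -609/205 ≈ -2.9707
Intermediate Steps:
f(H) = -41*H (f(H) = H*(-41) = -41*H)
(32*(-38) + C(-2, -1))/f(-10) = (32*(-38) - 2)/((-41*(-10))) = (-1216 - 2)/410 = -1218*1/410 = -609/205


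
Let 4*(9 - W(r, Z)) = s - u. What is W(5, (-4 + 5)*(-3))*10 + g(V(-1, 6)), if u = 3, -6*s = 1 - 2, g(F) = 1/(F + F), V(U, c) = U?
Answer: 1159/12 ≈ 96.583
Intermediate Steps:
g(F) = 1/(2*F)
s = ⅙ (s = -(1 - 2)/6 = -⅙*(-1) = ⅙ ≈ 0.16667)
W(r, Z) = 233/24 (W(r, Z) = 9 - (⅙ - 1*3)/4 = 9 - (⅙ - 3)/4 = 9 - ¼*(-17/6) = 9 + 17/24 = 233/24)
W(5, (-4 + 5)*(-3))*10 + g(V(-1, 6)) = (233/24)*10 + (½)/(-1) = 1165/12 + (½)*(-1) = 1165/12 - ½ = 1159/12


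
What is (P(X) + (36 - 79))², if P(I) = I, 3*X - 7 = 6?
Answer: 13456/9 ≈ 1495.1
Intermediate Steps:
X = 13/3 (X = 7/3 + (⅓)*6 = 7/3 + 2 = 13/3 ≈ 4.3333)
(P(X) + (36 - 79))² = (13/3 + (36 - 79))² = (13/3 - 43)² = (-116/3)² = 13456/9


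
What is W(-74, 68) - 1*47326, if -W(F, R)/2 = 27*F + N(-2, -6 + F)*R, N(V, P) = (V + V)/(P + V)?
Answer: -1776802/41 ≈ -43337.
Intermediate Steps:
N(V, P) = 2*V/(P + V) (N(V, P) = (2*V)/(P + V) = 2*V/(P + V))
W(F, R) = -54*F + 8*R/(-8 + F) (W(F, R) = -2*(27*F + (2*(-2)/((-6 + F) - 2))*R) = -2*(27*F + (2*(-2)/(-8 + F))*R) = -2*(27*F + (-4/(-8 + F))*R) = -2*(27*F - 4*R/(-8 + F)) = -54*F + 8*R/(-8 + F))
W(-74, 68) - 1*47326 = 2*(4*68 - 27*(-74)*(-8 - 74))/(-8 - 74) - 1*47326 = 2*(272 - 27*(-74)*(-82))/(-82) - 47326 = 2*(-1/82)*(272 - 163836) - 47326 = 2*(-1/82)*(-163564) - 47326 = 163564/41 - 47326 = -1776802/41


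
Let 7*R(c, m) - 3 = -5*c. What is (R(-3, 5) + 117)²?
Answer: 700569/49 ≈ 14297.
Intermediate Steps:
R(c, m) = 3/7 - 5*c/7 (R(c, m) = 3/7 + (-5*c)/7 = 3/7 - 5*c/7)
(R(-3, 5) + 117)² = ((3/7 - 5/7*(-3)) + 117)² = ((3/7 + 15/7) + 117)² = (18/7 + 117)² = (837/7)² = 700569/49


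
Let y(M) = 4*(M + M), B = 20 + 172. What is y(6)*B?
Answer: 9216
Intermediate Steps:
B = 192
y(M) = 8*M (y(M) = 4*(2*M) = 8*M)
y(6)*B = (8*6)*192 = 48*192 = 9216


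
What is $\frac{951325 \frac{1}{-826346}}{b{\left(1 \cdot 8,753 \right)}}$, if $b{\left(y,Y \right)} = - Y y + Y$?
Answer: $\frac{951325}{4355669766} \approx 0.00021841$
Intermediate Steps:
$b{\left(y,Y \right)} = Y - Y y$ ($b{\left(y,Y \right)} = - Y y + Y = Y - Y y$)
$\frac{951325 \frac{1}{-826346}}{b{\left(1 \cdot 8,753 \right)}} = \frac{951325 \frac{1}{-826346}}{753 \left(1 - 1 \cdot 8\right)} = \frac{951325 \left(- \frac{1}{826346}\right)}{753 \left(1 - 8\right)} = - \frac{951325}{826346 \cdot 753 \left(1 - 8\right)} = - \frac{951325}{826346 \cdot 753 \left(-7\right)} = - \frac{951325}{826346 \left(-5271\right)} = \left(- \frac{951325}{826346}\right) \left(- \frac{1}{5271}\right) = \frac{951325}{4355669766}$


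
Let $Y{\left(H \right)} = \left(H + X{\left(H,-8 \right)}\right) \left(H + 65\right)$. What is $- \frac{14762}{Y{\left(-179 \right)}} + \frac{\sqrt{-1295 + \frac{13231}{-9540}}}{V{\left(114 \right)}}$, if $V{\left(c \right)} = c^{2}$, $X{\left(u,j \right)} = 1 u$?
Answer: $- \frac{7381}{20406} + \frac{11 i \sqrt{27085915}}{20663640} \approx -0.36171 + 0.0027705 i$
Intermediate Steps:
$X{\left(u,j \right)} = u$
$Y{\left(H \right)} = 2 H \left(65 + H\right)$ ($Y{\left(H \right)} = \left(H + H\right) \left(H + 65\right) = 2 H \left(65 + H\right)$)
$- \frac{14762}{Y{\left(-179 \right)}} + \frac{\sqrt{-1295 + \frac{13231}{-9540}}}{V{\left(114 \right)}} = - \frac{14762}{2 \left(-179\right) \left(65 - 179\right)} + \frac{\sqrt{-1295 + \frac{13231}{-9540}}}{114^{2}} = - \frac{14762}{2 \left(-179\right) \left(-114\right)} + \frac{\sqrt{-1295 + 13231 \left(- \frac{1}{9540}\right)}}{12996} = - \frac{14762}{40812} + \sqrt{-1295 - \frac{13231}{9540}} \cdot \frac{1}{12996} = \left(-14762\right) \frac{1}{40812} + \sqrt{- \frac{12367531}{9540}} \cdot \frac{1}{12996} = - \frac{7381}{20406} + \frac{11 i \sqrt{27085915}}{1590} \cdot \frac{1}{12996} = - \frac{7381}{20406} + \frac{11 i \sqrt{27085915}}{20663640}$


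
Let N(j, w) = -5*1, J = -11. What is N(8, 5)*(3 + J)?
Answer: 40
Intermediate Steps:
N(j, w) = -5
N(8, 5)*(3 + J) = -5*(3 - 11) = -5*(-8) = 40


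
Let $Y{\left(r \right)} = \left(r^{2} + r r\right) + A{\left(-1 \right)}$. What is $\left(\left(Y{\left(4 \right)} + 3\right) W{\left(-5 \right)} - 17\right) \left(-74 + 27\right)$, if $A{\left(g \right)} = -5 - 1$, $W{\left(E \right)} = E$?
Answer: $7614$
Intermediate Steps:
$A{\left(g \right)} = -6$ ($A{\left(g \right)} = -5 - 1 = -6$)
$Y{\left(r \right)} = -6 + 2 r^{2}$ ($Y{\left(r \right)} = \left(r^{2} + r r\right) - 6 = \left(r^{2} + r^{2}\right) - 6 = 2 r^{2} - 6 = -6 + 2 r^{2}$)
$\left(\left(Y{\left(4 \right)} + 3\right) W{\left(-5 \right)} - 17\right) \left(-74 + 27\right) = \left(\left(\left(-6 + 2 \cdot 4^{2}\right) + 3\right) \left(-5\right) - 17\right) \left(-74 + 27\right) = \left(\left(\left(-6 + 2 \cdot 16\right) + 3\right) \left(-5\right) - 17\right) \left(-47\right) = \left(\left(\left(-6 + 32\right) + 3\right) \left(-5\right) - 17\right) \left(-47\right) = \left(\left(26 + 3\right) \left(-5\right) - 17\right) \left(-47\right) = \left(29 \left(-5\right) - 17\right) \left(-47\right) = \left(-145 - 17\right) \left(-47\right) = \left(-162\right) \left(-47\right) = 7614$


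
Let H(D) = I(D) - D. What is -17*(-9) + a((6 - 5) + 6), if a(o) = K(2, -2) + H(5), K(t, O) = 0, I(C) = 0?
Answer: 148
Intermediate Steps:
H(D) = -D (H(D) = 0 - D = -D)
a(o) = -5 (a(o) = 0 - 1*5 = 0 - 5 = -5)
-17*(-9) + a((6 - 5) + 6) = -17*(-9) - 5 = 153 - 5 = 148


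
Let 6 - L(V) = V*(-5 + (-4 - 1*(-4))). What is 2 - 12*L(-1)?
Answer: -10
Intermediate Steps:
L(V) = 6 + 5*V (L(V) = 6 - V*(-5 + (-4 - 1*(-4))) = 6 - V*(-5 + (-4 + 4)) = 6 - V*(-5 + 0) = 6 - V*(-5) = 6 - (-5)*V = 6 + 5*V)
2 - 12*L(-1) = 2 - 12*(6 + 5*(-1)) = 2 - 12*(6 - 5) = 2 - 12*1 = 2 - 12 = -10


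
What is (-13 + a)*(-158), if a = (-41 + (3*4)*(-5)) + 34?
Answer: 12640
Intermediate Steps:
a = -67 (a = (-41 + 12*(-5)) + 34 = (-41 - 60) + 34 = -101 + 34 = -67)
(-13 + a)*(-158) = (-13 - 67)*(-158) = -80*(-158) = 12640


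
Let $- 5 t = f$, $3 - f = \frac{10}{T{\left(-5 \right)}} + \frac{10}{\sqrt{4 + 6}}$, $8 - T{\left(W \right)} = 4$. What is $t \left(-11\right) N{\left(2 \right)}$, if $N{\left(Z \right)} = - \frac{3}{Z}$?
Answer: $- \frac{33}{20} + \frac{33 \sqrt{10}}{10} \approx 8.7855$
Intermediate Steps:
$T{\left(W \right)} = 4$ ($T{\left(W \right)} = 8 - 4 = 4$)
$f = \frac{1}{2} - \sqrt{10}$ ($f = 3 - \left(\frac{10}{4} + \frac{10}{\sqrt{4 + 6}}\right) = 3 - \left(10 \cdot \frac{1}{4} + \frac{10}{\sqrt{10}}\right) = 3 - \left(\frac{5}{2} + 10 \frac{\sqrt{10}}{10}\right) = 3 - \left(\frac{5}{2} + \sqrt{10}\right) = \frac{1}{2} - \sqrt{10} \approx -2.6623$)
$t = - \frac{1}{10} + \frac{\sqrt{10}}{5}$ ($t = - \frac{\frac{1}{2} - \sqrt{10}}{5} = - \frac{1}{10} + \frac{\sqrt{10}}{5} \approx 0.53246$)
$t \left(-11\right) N{\left(2 \right)} = \left(- \frac{1}{10} + \frac{\sqrt{10}}{5}\right) \left(-11\right) \left(- \frac{3}{2}\right) = \left(\frac{11}{10} - \frac{11 \sqrt{10}}{5}\right) \left(\left(-3\right) \frac{1}{2}\right) = \left(\frac{11}{10} - \frac{11 \sqrt{10}}{5}\right) \left(- \frac{3}{2}\right) = - \frac{33}{20} + \frac{33 \sqrt{10}}{10}$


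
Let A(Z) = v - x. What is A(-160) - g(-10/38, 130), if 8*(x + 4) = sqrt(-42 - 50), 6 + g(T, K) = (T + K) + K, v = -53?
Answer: -5752/19 - I*sqrt(23)/4 ≈ -302.74 - 1.199*I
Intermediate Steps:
g(T, K) = -6 + T + 2*K (g(T, K) = -6 + ((T + K) + K) = -6 + ((K + T) + K) = -6 + (T + 2*K) = -6 + T + 2*K)
x = -4 + I*sqrt(23)/4 (x = -4 + sqrt(-42 - 50)/8 = -4 + sqrt(-92)/8 = -4 + (2*I*sqrt(23))/8 = -4 + I*sqrt(23)/4 ≈ -4.0 + 1.199*I)
A(Z) = -49 - I*sqrt(23)/4 (A(Z) = -53 - (-4 + I*sqrt(23)/4) = -53 + (4 - I*sqrt(23)/4) = -49 - I*sqrt(23)/4)
A(-160) - g(-10/38, 130) = (-49 - I*sqrt(23)/4) - (-6 - 10/38 + 2*130) = (-49 - I*sqrt(23)/4) - (-6 - 10*1/38 + 260) = (-49 - I*sqrt(23)/4) - (-6 - 5/19 + 260) = (-49 - I*sqrt(23)/4) - 1*4821/19 = (-49 - I*sqrt(23)/4) - 4821/19 = -5752/19 - I*sqrt(23)/4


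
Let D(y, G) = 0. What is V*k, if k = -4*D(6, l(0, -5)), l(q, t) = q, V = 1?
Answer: 0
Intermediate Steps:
k = 0 (k = -4*0 = 0)
V*k = 1*0 = 0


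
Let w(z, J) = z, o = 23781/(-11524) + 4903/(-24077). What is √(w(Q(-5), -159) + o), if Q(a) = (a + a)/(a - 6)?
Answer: I*√3162900852462958233/1526048414 ≈ 1.1654*I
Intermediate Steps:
Q(a) = 2*a/(-6 + a) (Q(a) = (2*a)/(-6 + a) = 2*a/(-6 + a))
o = -629077309/277463348 (o = 23781*(-1/11524) + 4903*(-1/24077) = -23781/11524 - 4903/24077 = -629077309/277463348 ≈ -2.2672)
√(w(Q(-5), -159) + o) = √(2*(-5)/(-6 - 5) - 629077309/277463348) = √(2*(-5)/(-11) - 629077309/277463348) = √(2*(-5)*(-1/11) - 629077309/277463348) = √(10/11 - 629077309/277463348) = √(-4145216919/3052096828) = I*√3162900852462958233/1526048414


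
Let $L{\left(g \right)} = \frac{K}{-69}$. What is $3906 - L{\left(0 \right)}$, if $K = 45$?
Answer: $\frac{89853}{23} \approx 3906.7$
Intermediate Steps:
$L{\left(g \right)} = - \frac{15}{23}$ ($L{\left(g \right)} = \frac{45}{-69} = 45 \left(- \frac{1}{69}\right) = - \frac{15}{23}$)
$3906 - L{\left(0 \right)} = 3906 - - \frac{15}{23} = 3906 + \frac{15}{23} = \frac{89853}{23}$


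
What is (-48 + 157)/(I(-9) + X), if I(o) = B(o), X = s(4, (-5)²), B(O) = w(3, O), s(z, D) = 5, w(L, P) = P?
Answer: -109/4 ≈ -27.250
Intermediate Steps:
B(O) = O
X = 5
I(o) = o
(-48 + 157)/(I(-9) + X) = (-48 + 157)/(-9 + 5) = 109/(-4) = 109*(-¼) = -109/4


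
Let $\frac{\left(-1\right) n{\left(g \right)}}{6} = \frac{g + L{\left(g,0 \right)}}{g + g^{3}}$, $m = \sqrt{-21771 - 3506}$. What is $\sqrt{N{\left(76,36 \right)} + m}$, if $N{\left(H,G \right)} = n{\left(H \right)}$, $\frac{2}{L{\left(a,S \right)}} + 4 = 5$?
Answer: $\frac{\sqrt{-12842271 + 12047916169 i \sqrt{25277}}}{109763} \approx 8.9159 + 8.916 i$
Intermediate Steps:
$L{\left(a,S \right)} = 2$ ($L{\left(a,S \right)} = \frac{2}{-4 + 5} = \frac{2}{1} = 2 \cdot 1 = 2$)
$m = i \sqrt{25277}$ ($m = \sqrt{-25277} = i \sqrt{25277} \approx 158.99 i$)
$n{\left(g \right)} = - \frac{6 \left(2 + g\right)}{g + g^{3}}$ ($n{\left(g \right)} = - 6 \frac{g + 2}{g + g^{3}} = - 6 \frac{2 + g}{g + g^{3}} = - \frac{6 \left(2 + g\right)}{g + g^{3}}$)
$N{\left(H,G \right)} = \frac{-12 - 6 H}{H + H^{3}}$
$\sqrt{N{\left(76,36 \right)} + m} = \sqrt{\frac{-12 - 456}{76 + 76^{3}} + i \sqrt{25277}} = \sqrt{\frac{-12 - 456}{76 + 438976} + i \sqrt{25277}} = \sqrt{\frac{1}{439052} \left(-468\right) + i \sqrt{25277}} = \sqrt{- \frac{117}{109763} + i \sqrt{25277}}$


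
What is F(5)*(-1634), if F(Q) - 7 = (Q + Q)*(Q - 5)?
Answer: -11438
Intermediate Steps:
F(Q) = 7 + 2*Q*(-5 + Q) (F(Q) = 7 + (Q + Q)*(Q - 5) = 7 + (2*Q)*(-5 + Q) = 7 + 2*Q*(-5 + Q))
F(5)*(-1634) = (7 - 10*5 + 2*5²)*(-1634) = (7 - 50 + 2*25)*(-1634) = (7 - 50 + 50)*(-1634) = 7*(-1634) = -11438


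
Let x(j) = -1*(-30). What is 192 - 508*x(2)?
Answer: -15048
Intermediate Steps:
x(j) = 30
192 - 508*x(2) = 192 - 508*30 = 192 - 15240 = -15048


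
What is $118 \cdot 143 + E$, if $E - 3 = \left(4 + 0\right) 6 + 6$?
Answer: $16907$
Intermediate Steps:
$E = 33$ ($E = 3 + \left(\left(4 + 0\right) 6 + 6\right) = 3 + \left(4 \cdot 6 + 6\right) = 3 + \left(24 + 6\right) = 3 + 30 = 33$)
$118 \cdot 143 + E = 118 \cdot 143 + 33 = 16874 + 33 = 16907$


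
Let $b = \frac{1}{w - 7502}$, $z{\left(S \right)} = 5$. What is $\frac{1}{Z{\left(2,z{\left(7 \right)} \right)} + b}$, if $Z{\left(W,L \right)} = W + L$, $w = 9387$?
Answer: $\frac{1885}{13196} \approx 0.14285$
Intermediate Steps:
$Z{\left(W,L \right)} = L + W$
$b = \frac{1}{1885}$ ($b = \frac{1}{9387 - 7502} = \frac{1}{1885} \approx 0.0005305$)
$\frac{1}{Z{\left(2,z{\left(7 \right)} \right)} + b} = \frac{1}{\left(5 + 2\right) + \frac{1}{1885}} = \frac{1}{7 + \frac{1}{1885}} = \frac{1}{\frac{13196}{1885}} = \frac{1885}{13196}$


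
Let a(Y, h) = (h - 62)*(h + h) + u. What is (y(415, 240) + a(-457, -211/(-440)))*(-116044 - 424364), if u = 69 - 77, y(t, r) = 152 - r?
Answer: 92141768619/1100 ≈ 8.3765e+7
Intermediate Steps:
u = -8
a(Y, h) = -8 + 2*h*(-62 + h) (a(Y, h) = (h - 62)*(h + h) - 8 = (-62 + h)*(2*h) - 8 = 2*h*(-62 + h) - 8 = -8 + 2*h*(-62 + h))
(y(415, 240) + a(-457, -211/(-440)))*(-116044 - 424364) = ((152 - 1*240) + (-8 - (-26164)/(-440) + 2*(-211/(-440))²))*(-116044 - 424364) = ((152 - 240) + (-8 - (-26164)*(-1)/440 + 2*(-211*(-1/440))²))*(-540408) = (-88 + (-8 - 124*211/440 + 2*(211/440)²))*(-540408) = (-88 + (-8 - 6541/110 + 2*(44521/193600)))*(-540408) = (-88 + (-8 - 6541/110 + 44521/96800))*(-540408) = (-88 - 6485959/96800)*(-540408) = -15004359/96800*(-540408) = 92141768619/1100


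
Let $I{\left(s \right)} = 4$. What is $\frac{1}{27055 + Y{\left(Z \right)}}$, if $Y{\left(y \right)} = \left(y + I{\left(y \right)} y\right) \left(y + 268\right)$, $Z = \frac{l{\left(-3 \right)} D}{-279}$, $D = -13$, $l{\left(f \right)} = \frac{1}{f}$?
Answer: $\frac{700569}{18939314600} \approx 3.699 \cdot 10^{-5}$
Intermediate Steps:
$Z = - \frac{13}{837}$ ($Z = \frac{\frac{1}{-3} \left(-13\right)}{-279} = \left(- \frac{1}{3}\right) \left(-13\right) \left(- \frac{1}{279}\right) = \frac{13}{3} \left(- \frac{1}{279}\right) = - \frac{13}{837} \approx -0.015532$)
$Y{\left(y \right)} = 5 y \left(268 + y\right)$ ($Y{\left(y \right)} = \left(y + 4 y\right) \left(y + 268\right) = 5 y \left(268 + y\right)$)
$\frac{1}{27055 + Y{\left(Z \right)}} = \frac{1}{27055 + 5 \left(- \frac{13}{837}\right) \left(268 - \frac{13}{837}\right)} = \frac{1}{27055 + 5 \left(- \frac{13}{837}\right) \frac{224303}{837}} = \frac{1}{27055 - \frac{14579695}{700569}} = \frac{1}{\frac{18939314600}{700569}} = \frac{700569}{18939314600}$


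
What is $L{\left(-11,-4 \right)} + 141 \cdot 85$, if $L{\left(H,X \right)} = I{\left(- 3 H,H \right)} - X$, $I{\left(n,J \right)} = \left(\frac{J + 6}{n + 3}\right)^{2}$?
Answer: $\frac{15537769}{1296} \approx 11989.0$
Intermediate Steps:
$I{\left(n,J \right)} = \frac{\left(6 + J\right)^{2}}{\left(3 + n\right)^{2}}$ ($I{\left(n,J \right)} = \left(\frac{6 + J}{3 + n}\right)^{2} = \frac{\left(6 + J\right)^{2}}{\left(3 + n\right)^{2}}$)
$L{\left(H,X \right)} = - X + \frac{\left(6 + H\right)^{2}}{\left(3 - 3 H\right)^{2}}$ ($L{\left(H,X \right)} = \frac{\left(6 + H\right)^{2}}{\left(3 - 3 H\right)^{2}} - X = - X + \frac{\left(6 + H\right)^{2}}{\left(3 - 3 H\right)^{2}}$)
$L{\left(-11,-4 \right)} + 141 \cdot 85 = \left(\left(-1\right) \left(-4\right) + \frac{\left(6 - 11\right)^{2}}{9 \left(-1 - 11\right)^{2}}\right) + 141 \cdot 85 = \left(4 + \frac{\left(-5\right)^{2}}{9 \cdot 144}\right) + 11985 = \left(4 + \frac{1}{9} \cdot \frac{1}{144} \cdot 25\right) + 11985 = \left(4 + \frac{25}{1296}\right) + 11985 = \frac{5209}{1296} + 11985 = \frac{15537769}{1296}$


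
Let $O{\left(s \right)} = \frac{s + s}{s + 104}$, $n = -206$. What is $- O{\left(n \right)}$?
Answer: $- \frac{206}{51} \approx -4.0392$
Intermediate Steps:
$O{\left(s \right)} = \frac{2 s}{104 + s}$
$- O{\left(n \right)} = - \frac{2 \left(-206\right)}{104 - 206} = - \frac{2 \left(-206\right)}{-102} = - \frac{2 \left(-206\right) \left(-1\right)}{102} = \left(-1\right) \frac{206}{51} = - \frac{206}{51}$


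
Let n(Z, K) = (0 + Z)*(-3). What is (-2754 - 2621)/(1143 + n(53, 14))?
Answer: -5375/984 ≈ -5.4624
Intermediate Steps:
n(Z, K) = -3*Z (n(Z, K) = Z*(-3) = -3*Z)
(-2754 - 2621)/(1143 + n(53, 14)) = (-2754 - 2621)/(1143 - 3*53) = -5375/(1143 - 159) = -5375/984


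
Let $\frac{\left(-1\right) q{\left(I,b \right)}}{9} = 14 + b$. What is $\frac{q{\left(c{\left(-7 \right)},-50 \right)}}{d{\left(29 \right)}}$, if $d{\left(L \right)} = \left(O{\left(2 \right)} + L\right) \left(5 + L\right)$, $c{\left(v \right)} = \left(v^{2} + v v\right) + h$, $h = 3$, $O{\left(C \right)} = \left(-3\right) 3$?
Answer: $\frac{81}{170} \approx 0.47647$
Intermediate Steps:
$O{\left(C \right)} = -9$
$c{\left(v \right)} = 3 + 2 v^{2}$ ($c{\left(v \right)} = \left(v^{2} + v v\right) + 3 = \left(v^{2} + v^{2}\right) + 3 = 2 v^{2} + 3 = 3 + 2 v^{2}$)
$q{\left(I,b \right)} = -126 - 9 b$ ($q{\left(I,b \right)} = - 9 \left(14 + b\right) = -126 - 9 b$)
$d{\left(L \right)} = \left(-9 + L\right) \left(5 + L\right)$
$\frac{q{\left(c{\left(-7 \right)},-50 \right)}}{d{\left(29 \right)}} = \frac{-126 - -450}{-45 + 29^{2} - 116} = \frac{-126 + 450}{-45 + 841 - 116} = \frac{324}{680} = 324 \cdot \frac{1}{680} = \frac{81}{170}$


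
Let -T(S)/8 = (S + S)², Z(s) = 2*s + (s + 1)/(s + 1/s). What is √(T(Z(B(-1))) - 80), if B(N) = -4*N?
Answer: 4*I*√50117/17 ≈ 52.675*I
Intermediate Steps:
Z(s) = 2*s + (1 + s)/(s + 1/s)
T(S) = -32*S² (T(S) = -8*(S + S)² = -8*4*S² = -32*S²)
√(T(Z(B(-1))) - 80) = √(-32*16*(3 - 4*(-1) + 2*(-4*(-1))²)²/(1 + (-4*(-1))²)² - 80) = √(-32*16*(3 + 4 + 2*4²)²/(1 + 4²)² - 80) = √(-32*16*(3 + 4 + 2*16)²/(1 + 16)² - 80) = √(-32*16*(3 + 4 + 32)²/289 - 80) = √(-32*(4*(1/17)*39)² - 80) = √(-32*(156/17)² - 80) = √(-32*24336/289 - 80) = √(-778752/289 - 80) = √(-801872/289) = 4*I*√50117/17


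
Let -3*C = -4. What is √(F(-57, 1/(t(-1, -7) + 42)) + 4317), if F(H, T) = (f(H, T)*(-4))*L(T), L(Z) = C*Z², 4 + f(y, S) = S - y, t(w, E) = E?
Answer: 17*√201732405/3675 ≈ 65.702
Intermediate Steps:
C = 4/3 (C = -⅓*(-4) = 4/3 ≈ 1.3333)
f(y, S) = -4 + S - y (f(y, S) = -4 + (S - y) = -4 + S - y)
L(Z) = 4*Z²/3
F(H, T) = 4*T²*(16 - 4*T + 4*H)/3 (F(H, T) = ((-4 + T - H)*(-4))*(4*T²/3) = (16 - 4*T + 4*H)*(4*T²/3) = 4*T²*(16 - 4*T + 4*H)/3)
√(F(-57, 1/(t(-1, -7) + 42)) + 4317) = √(16*(1/(-7 + 42))²*(4 - 57 - 1/(-7 + 42))/3 + 4317) = √(16*(1/35)²*(4 - 57 - 1/35)/3 + 4317) = √(16*(1/35)²*(4 - 57 - 1*1/35)/3 + 4317) = √((16/3)*(1/1225)*(4 - 57 - 1/35) + 4317) = √((16/3)*(1/1225)*(-1856/35) + 4317) = √(-29696/128625 + 4317) = √(555244429/128625) = 17*√201732405/3675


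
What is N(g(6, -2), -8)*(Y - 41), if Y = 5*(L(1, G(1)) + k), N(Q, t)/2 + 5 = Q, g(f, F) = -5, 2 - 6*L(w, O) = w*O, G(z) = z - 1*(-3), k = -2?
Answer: 3160/3 ≈ 1053.3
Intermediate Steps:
G(z) = 3 + z (G(z) = z + 3 = 3 + z)
L(w, O) = ⅓ - O*w/6 (L(w, O) = ⅓ - w*O/6 = ⅓ - O*w/6)
N(Q, t) = -10 + 2*Q
Y = -35/3 (Y = 5*((⅓ - ⅙*(3 + 1)*1) - 2) = 5*((⅓ - ⅙*4*1) - 2) = 5*((⅓ - ⅔) - 2) = 5*(-⅓ - 2) = 5*(-7/3) = -35/3 ≈ -11.667)
N(g(6, -2), -8)*(Y - 41) = (-10 + 2*(-5))*(-35/3 - 41) = (-10 - 10)*(-158/3) = -20*(-158/3) = 3160/3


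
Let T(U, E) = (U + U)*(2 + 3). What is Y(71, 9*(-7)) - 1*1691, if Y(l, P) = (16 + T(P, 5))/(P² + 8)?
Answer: -6725721/3977 ≈ -1691.2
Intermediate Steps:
T(U, E) = 10*U (T(U, E) = (2*U)*5 = 10*U)
Y(l, P) = (16 + 10*P)/(8 + P²) (Y(l, P) = (16 + 10*P)/(P² + 8) = (16 + 10*P)/(8 + P²))
Y(71, 9*(-7)) - 1*1691 = 2*(8 + 5*(9*(-7)))/(8 + (9*(-7))²) - 1*1691 = 2*(8 + 5*(-63))/(8 + (-63)²) - 1691 = 2*(8 - 315)/(8 + 3969) - 1691 = 2*(-307)/3977 - 1691 = 2*(1/3977)*(-307) - 1691 = -614/3977 - 1691 = -6725721/3977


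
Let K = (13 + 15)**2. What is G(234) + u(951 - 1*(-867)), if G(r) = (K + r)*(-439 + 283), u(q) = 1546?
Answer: -157262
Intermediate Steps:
K = 784 (K = 28**2 = 784)
G(r) = -122304 - 156*r (G(r) = (784 + r)*(-439 + 283) = (784 + r)*(-156) = -122304 - 156*r)
G(234) + u(951 - 1*(-867)) = (-122304 - 156*234) + 1546 = (-122304 - 36504) + 1546 = -158808 + 1546 = -157262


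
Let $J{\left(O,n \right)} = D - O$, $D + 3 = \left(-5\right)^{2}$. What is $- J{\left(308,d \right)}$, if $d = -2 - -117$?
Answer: $286$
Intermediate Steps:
$D = 22$ ($D = -3 + \left(-5\right)^{2} = -3 + 25 = 22$)
$d = 115$ ($d = -2 + 117 = 115$)
$J{\left(O,n \right)} = 22 - O$
$- J{\left(308,d \right)} = - (22 - 308) = \left(-1\right) \left(-286\right) = 286$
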